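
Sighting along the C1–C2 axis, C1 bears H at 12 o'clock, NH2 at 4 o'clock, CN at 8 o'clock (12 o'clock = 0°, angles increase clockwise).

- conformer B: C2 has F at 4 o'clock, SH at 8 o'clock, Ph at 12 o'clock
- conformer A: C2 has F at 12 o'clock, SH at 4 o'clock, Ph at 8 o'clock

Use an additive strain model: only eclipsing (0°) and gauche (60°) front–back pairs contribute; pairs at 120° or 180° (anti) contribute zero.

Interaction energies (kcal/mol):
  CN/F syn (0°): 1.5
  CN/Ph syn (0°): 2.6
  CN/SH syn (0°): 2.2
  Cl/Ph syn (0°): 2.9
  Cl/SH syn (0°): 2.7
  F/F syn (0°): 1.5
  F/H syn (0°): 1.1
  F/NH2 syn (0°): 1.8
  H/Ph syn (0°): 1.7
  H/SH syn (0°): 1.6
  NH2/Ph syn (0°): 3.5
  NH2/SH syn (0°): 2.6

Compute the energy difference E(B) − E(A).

B (eclipsed): H(0°)/Ph(0°) eclipsed 1.7; NH2(120°)/F(120°) eclipsed 1.8; CN(240°)/SH(240°) eclipsed 2.2 → 5.7 kcal/mol.
A (eclipsed): H(0°)/F(0°) eclipsed 1.1; NH2(120°)/SH(120°) eclipsed 2.6; CN(240°)/Ph(240°) eclipsed 2.6 → 6.3 kcal/mol.
E(B) − E(A) = 5.7 − 6.3 = -0.6 kcal/mol.

-0.6 kcal/mol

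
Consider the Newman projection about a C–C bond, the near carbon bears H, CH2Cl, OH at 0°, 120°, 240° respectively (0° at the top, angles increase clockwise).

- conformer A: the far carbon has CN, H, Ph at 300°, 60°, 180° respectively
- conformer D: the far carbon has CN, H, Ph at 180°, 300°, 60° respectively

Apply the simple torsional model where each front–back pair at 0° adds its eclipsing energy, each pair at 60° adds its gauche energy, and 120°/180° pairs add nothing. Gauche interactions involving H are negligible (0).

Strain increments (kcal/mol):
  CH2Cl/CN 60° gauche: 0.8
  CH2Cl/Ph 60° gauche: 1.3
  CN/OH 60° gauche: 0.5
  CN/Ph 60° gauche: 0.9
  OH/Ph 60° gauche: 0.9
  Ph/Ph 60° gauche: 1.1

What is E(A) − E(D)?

+0.1 kcal/mol

A (staggered): CH2Cl(120°)/Ph(180°) gauche 1.3; OH(240°)/CN(300°) gauche 0.5; OH(240°)/Ph(180°) gauche 0.9 → 2.7 kcal/mol.
D (staggered): CH2Cl(120°)/CN(180°) gauche 0.8; CH2Cl(120°)/Ph(60°) gauche 1.3; OH(240°)/CN(180°) gauche 0.5 → 2.6 kcal/mol.
E(A) − E(D) = 2.7 − 2.6 = +0.1 kcal/mol.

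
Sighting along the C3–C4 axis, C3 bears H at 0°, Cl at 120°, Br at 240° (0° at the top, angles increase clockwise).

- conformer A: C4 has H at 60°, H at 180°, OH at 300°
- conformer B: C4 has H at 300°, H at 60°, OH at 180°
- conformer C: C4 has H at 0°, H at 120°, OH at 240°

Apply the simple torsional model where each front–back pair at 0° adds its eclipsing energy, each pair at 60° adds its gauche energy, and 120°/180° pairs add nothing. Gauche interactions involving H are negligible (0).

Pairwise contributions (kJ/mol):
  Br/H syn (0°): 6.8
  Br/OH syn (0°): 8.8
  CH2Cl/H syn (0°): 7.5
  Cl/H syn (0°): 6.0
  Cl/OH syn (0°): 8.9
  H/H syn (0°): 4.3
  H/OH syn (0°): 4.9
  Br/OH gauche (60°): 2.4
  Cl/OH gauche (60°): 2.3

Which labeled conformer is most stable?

A

A (staggered): Br–OH gauche; 2.4 = 2.4 kJ/mol.
B (staggered): Cl–OH gauche, Br–OH gauche; 2.3 + 2.4 = 4.7 kJ/mol.
C (eclipsed): H–H eclipsed, Cl–H eclipsed, Br–OH eclipsed; 4.3 + 6.0 + 8.8 = 19.1 kJ/mol.
A has the lowest total (2.4 kJ/mol).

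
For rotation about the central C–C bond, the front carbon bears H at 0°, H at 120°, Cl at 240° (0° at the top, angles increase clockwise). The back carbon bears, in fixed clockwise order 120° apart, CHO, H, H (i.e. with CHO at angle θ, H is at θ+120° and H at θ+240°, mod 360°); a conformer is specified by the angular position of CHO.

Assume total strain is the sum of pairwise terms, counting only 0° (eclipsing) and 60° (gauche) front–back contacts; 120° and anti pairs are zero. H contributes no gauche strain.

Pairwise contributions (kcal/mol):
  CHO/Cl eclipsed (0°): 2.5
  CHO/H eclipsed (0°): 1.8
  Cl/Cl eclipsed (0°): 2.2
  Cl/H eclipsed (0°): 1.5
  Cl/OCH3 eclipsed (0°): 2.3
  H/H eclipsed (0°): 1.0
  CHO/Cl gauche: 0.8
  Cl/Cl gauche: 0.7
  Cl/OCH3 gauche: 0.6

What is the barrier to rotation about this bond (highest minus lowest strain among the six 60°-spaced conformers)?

CHO at 0° is eclipsed. H at 0° is eclipsed with CHO at 0° (1.8); H at 120° is eclipsed with H at 120° (1.0); Cl at 240° is eclipsed with H at 240° (1.5). Total 4.3 kcal/mol.
CHO at 60° (staggered): no non-H gauche contacts → 0.0 kcal/mol.
CHO at 120° is eclipsed. H at 0° is eclipsed with H at 0° (1.0); H at 120° is eclipsed with CHO at 120° (1.8); Cl at 240° is eclipsed with H at 240° (1.5). Total 4.3 kcal/mol.
CHO at 180° is staggered. Cl at 240° is gauche with CHO at 180° (0.8). Total 0.8 kcal/mol.
CHO at 240° is eclipsed. H at 0° is eclipsed with H at 0° (1.0); H at 120° is eclipsed with H at 120° (1.0); Cl at 240° is eclipsed with CHO at 240° (2.5). Total 4.5 kcal/mol.
CHO at 300° is staggered. Cl at 240° is gauche with CHO at 300° (0.8). Total 0.8 kcal/mol.
Max at 240° (4.5 kcal/mol), min at 60° (0.0 kcal/mol); barrier = 4.5 kcal/mol.

4.5 kcal/mol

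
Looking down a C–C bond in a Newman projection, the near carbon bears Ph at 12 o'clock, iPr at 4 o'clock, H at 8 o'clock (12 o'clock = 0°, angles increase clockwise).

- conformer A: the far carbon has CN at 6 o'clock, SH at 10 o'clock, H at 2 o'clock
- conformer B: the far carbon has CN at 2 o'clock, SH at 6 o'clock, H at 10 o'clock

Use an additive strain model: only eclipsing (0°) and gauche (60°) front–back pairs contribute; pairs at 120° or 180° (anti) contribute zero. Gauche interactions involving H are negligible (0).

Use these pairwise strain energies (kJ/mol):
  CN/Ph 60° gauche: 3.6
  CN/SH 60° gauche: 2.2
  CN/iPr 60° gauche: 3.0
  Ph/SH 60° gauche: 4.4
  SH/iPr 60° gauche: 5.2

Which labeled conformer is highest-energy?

A is staggered. Ph at 0° is gauche with SH at 300° (4.4); iPr at 120° is gauche with CN at 180° (3.0). Total 7.4 kJ/mol.
B is staggered. Ph at 0° is gauche with CN at 60° (3.6); iPr at 120° is gauche with CN at 60° (3.0); iPr at 120° is gauche with SH at 180° (5.2). Total 11.8 kJ/mol.
B has the highest total (11.8 kJ/mol).

B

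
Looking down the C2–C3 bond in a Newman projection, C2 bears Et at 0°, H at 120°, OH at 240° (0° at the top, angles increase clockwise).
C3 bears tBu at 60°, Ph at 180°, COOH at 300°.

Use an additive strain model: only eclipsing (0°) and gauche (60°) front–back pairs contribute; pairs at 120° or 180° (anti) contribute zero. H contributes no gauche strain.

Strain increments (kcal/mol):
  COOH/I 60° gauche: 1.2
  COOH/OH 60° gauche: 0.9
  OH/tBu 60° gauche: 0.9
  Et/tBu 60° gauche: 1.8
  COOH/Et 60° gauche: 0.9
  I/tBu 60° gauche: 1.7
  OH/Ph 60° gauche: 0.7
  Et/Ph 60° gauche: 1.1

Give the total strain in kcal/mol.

4.3 kcal/mol

This conformer (staggered): Et(0°)/tBu(60°) gauche 1.8; Et(0°)/COOH(300°) gauche 0.9; OH(240°)/Ph(180°) gauche 0.7; OH(240°)/COOH(300°) gauche 0.9 → 4.3 kcal/mol.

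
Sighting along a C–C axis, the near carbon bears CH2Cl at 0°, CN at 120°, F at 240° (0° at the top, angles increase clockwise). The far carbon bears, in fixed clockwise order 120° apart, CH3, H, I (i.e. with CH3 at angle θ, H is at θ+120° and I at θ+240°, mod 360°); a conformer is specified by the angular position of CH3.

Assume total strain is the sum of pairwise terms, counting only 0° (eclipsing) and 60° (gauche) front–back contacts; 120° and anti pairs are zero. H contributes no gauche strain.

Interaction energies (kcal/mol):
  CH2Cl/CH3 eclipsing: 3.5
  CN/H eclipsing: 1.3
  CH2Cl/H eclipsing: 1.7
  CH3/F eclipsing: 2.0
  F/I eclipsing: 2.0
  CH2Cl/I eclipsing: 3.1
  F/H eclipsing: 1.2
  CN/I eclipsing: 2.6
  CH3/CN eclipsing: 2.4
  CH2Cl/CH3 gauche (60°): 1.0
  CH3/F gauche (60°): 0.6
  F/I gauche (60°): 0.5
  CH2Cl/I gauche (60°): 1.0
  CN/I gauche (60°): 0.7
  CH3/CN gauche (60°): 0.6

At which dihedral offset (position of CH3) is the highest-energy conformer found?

CH3 at 0° (eclipsed): CH2Cl–CH3 eclipsed, CN–H eclipsed, F–I eclipsed; 3.5 + 1.3 + 2.0 = 6.8 kcal/mol.
CH3 at 60° (staggered): CH2Cl–CH3 gauche, CH2Cl–I gauche, CN–CH3 gauche, F–I gauche; 1.0 + 1.0 + 0.6 + 0.5 = 3.1 kcal/mol.
CH3 at 120° (eclipsed): CH2Cl–I eclipsed, CN–CH3 eclipsed, F–H eclipsed; 3.1 + 2.4 + 1.2 = 6.7 kcal/mol.
CH3 at 180° (staggered): CH2Cl–I gauche, CN–CH3 gauche, CN–I gauche, F–CH3 gauche; 1.0 + 0.6 + 0.7 + 0.6 = 2.9 kcal/mol.
CH3 at 240° (eclipsed): CH2Cl–H eclipsed, CN–I eclipsed, F–CH3 eclipsed; 1.7 + 2.6 + 2.0 = 6.3 kcal/mol.
CH3 at 300° (staggered): CH2Cl–CH3 gauche, CN–I gauche, F–CH3 gauche, F–I gauche; 1.0 + 0.7 + 0.6 + 0.5 = 2.8 kcal/mol.
The maximum (6.8 kcal/mol) occurs with CH3 at 0°.

0°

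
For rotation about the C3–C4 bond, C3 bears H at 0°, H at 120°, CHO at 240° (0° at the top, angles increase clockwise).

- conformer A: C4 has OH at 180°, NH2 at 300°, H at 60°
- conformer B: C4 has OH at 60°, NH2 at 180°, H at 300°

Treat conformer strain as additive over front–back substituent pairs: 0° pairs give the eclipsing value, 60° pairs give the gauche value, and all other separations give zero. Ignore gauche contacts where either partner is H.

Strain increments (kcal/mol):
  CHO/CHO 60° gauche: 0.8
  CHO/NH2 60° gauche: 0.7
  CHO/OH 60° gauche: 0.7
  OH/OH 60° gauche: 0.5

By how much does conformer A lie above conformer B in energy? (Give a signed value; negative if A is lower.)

A (staggered): CHO–OH gauche, CHO–NH2 gauche; 0.7 + 0.7 = 1.4 kcal/mol.
B (staggered): CHO–NH2 gauche; 0.7 = 0.7 kcal/mol.
E(A) − E(B) = 1.4 − 0.7 = +0.7 kcal/mol.

+0.7 kcal/mol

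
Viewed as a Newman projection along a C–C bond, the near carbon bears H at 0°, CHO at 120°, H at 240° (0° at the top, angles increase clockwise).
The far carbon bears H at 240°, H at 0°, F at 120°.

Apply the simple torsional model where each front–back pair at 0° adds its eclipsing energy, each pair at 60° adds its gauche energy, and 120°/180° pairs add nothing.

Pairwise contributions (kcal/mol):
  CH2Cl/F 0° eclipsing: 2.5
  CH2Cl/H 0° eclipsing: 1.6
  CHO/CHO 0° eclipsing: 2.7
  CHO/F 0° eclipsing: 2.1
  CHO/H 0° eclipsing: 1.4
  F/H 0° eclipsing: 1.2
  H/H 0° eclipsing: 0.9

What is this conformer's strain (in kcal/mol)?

This conformer (eclipsed): H–H eclipsed, CHO–F eclipsed, H–H eclipsed; 0.9 + 2.1 + 0.9 = 3.9 kcal/mol.

3.9 kcal/mol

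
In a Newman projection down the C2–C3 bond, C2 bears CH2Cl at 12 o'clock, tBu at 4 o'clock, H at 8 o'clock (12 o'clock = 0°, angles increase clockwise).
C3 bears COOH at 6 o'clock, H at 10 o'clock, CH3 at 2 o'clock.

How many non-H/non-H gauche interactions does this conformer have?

3

Non-H gauche pairs: CH2Cl(0°)/CH3(60°); tBu(120°)/COOH(180°); tBu(120°)/CH3(60°) — 3 interactions.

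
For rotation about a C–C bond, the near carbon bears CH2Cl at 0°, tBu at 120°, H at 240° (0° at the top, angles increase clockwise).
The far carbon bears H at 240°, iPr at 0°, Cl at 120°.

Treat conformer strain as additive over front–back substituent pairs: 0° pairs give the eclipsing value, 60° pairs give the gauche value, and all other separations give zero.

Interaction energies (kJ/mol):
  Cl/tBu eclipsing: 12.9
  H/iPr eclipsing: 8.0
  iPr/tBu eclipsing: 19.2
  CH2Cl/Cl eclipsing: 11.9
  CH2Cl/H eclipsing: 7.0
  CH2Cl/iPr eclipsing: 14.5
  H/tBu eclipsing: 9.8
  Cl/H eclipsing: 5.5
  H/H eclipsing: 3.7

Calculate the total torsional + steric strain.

This conformer (eclipsed): CH2Cl(0°)/iPr(0°) eclipsed 14.5; tBu(120°)/Cl(120°) eclipsed 12.9; H(240°)/H(240°) eclipsed 3.7 → 31.1 kJ/mol.

31.1 kJ/mol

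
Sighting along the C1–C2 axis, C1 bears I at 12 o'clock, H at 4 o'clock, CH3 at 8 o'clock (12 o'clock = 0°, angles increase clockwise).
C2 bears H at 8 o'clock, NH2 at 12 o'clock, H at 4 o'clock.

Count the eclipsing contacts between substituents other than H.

1

Non-H eclipsing pairs: I(0°)/NH2(0°) — 1 interaction.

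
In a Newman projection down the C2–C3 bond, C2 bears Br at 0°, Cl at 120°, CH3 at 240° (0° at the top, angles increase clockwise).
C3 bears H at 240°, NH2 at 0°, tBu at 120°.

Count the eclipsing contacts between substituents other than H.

2

Non-H eclipsing pairs: Br(0°)/NH2(0°); Cl(120°)/tBu(120°) — 2 interactions.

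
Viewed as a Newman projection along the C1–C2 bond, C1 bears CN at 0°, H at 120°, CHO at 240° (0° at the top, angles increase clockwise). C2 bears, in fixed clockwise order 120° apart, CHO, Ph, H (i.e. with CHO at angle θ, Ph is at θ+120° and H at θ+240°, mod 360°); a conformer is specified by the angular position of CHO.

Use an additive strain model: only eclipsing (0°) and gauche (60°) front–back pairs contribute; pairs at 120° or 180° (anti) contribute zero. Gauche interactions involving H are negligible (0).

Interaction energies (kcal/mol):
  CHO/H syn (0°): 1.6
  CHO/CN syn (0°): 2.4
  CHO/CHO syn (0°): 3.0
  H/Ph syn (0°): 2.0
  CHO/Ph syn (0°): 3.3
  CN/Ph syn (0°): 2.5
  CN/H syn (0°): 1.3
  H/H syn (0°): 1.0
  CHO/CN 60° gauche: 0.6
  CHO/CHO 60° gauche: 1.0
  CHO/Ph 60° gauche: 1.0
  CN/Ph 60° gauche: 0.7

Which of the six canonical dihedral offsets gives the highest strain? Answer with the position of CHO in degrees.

240°

CHO at 0° (eclipsed): CN–CHO eclipsed, H–Ph eclipsed, CHO–H eclipsed; 2.4 + 2.0 + 1.6 = 6.0 kcal/mol.
CHO at 60° (staggered): CN–CHO gauche, CHO–Ph gauche; 0.6 + 1.0 = 1.6 kcal/mol.
CHO at 120° (eclipsed): CN–H eclipsed, H–CHO eclipsed, CHO–Ph eclipsed; 1.3 + 1.6 + 3.3 = 6.2 kcal/mol.
CHO at 180° (staggered): CN–Ph gauche, CHO–CHO gauche, CHO–Ph gauche; 0.7 + 1.0 + 1.0 = 2.7 kcal/mol.
CHO at 240° (eclipsed): CN–Ph eclipsed, H–H eclipsed, CHO–CHO eclipsed; 2.5 + 1.0 + 3.0 = 6.5 kcal/mol.
CHO at 300° (staggered): CN–CHO gauche, CN–Ph gauche, CHO–CHO gauche; 0.6 + 0.7 + 1.0 = 2.3 kcal/mol.
The maximum (6.5 kcal/mol) occurs with CHO at 240°.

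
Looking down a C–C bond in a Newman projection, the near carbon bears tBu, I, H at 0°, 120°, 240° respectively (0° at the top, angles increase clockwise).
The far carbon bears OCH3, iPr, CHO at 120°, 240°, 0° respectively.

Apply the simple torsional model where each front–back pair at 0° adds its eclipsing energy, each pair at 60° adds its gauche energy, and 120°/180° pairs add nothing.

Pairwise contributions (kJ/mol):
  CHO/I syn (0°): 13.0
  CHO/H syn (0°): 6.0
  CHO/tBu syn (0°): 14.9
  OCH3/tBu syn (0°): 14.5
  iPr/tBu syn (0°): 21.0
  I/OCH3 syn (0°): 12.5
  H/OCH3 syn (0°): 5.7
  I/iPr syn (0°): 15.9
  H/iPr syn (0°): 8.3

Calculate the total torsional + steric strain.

This conformer (eclipsed): tBu–CHO eclipsed, I–OCH3 eclipsed, H–iPr eclipsed; 14.9 + 12.5 + 8.3 = 35.7 kJ/mol.

35.7 kJ/mol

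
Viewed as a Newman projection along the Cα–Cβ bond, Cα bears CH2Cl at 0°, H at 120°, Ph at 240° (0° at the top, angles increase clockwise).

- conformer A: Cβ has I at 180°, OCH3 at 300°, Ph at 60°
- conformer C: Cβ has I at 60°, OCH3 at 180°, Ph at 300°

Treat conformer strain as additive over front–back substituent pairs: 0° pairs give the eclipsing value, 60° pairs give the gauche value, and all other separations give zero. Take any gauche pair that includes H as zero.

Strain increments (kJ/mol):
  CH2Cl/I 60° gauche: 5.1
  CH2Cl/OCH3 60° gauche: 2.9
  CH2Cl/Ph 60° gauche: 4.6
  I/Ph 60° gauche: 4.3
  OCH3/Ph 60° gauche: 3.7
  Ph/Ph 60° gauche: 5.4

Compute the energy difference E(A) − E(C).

A (staggered): CH2Cl–OCH3 gauche, CH2Cl–Ph gauche, Ph–I gauche, Ph–OCH3 gauche; 2.9 + 4.6 + 4.3 + 3.7 = 15.5 kJ/mol.
C (staggered): CH2Cl–I gauche, CH2Cl–Ph gauche, Ph–OCH3 gauche, Ph–Ph gauche; 5.1 + 4.6 + 3.7 + 5.4 = 18.8 kJ/mol.
E(A) − E(C) = 15.5 − 18.8 = -3.3 kJ/mol.

-3.3 kJ/mol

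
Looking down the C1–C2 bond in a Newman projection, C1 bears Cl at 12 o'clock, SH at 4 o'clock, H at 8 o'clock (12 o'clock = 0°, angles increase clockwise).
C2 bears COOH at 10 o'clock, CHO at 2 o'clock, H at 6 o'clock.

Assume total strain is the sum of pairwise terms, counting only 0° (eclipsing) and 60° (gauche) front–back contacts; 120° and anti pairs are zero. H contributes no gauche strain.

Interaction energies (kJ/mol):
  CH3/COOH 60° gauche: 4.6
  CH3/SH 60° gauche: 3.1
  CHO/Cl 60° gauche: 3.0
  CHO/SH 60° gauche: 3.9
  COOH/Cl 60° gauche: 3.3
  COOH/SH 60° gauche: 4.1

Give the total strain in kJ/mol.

This conformer is staggered. Cl at 0° is gauche with COOH at 300° (3.3); Cl at 0° is gauche with CHO at 60° (3.0); SH at 120° is gauche with CHO at 60° (3.9). Total 10.2 kJ/mol.

10.2 kJ/mol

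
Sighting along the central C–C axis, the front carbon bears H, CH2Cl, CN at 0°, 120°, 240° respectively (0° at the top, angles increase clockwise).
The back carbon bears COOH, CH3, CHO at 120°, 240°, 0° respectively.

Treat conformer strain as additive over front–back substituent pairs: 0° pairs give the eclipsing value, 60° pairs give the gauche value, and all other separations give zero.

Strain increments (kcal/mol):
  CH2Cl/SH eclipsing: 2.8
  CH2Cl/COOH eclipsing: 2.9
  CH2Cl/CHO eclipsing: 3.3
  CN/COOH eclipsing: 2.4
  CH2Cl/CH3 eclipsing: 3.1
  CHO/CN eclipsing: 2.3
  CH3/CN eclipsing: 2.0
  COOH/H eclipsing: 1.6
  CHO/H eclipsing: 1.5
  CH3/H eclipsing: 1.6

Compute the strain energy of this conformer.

6.4 kcal/mol

This conformer (eclipsed): H–CHO eclipsed, CH2Cl–COOH eclipsed, CN–CH3 eclipsed; 1.5 + 2.9 + 2.0 = 6.4 kcal/mol.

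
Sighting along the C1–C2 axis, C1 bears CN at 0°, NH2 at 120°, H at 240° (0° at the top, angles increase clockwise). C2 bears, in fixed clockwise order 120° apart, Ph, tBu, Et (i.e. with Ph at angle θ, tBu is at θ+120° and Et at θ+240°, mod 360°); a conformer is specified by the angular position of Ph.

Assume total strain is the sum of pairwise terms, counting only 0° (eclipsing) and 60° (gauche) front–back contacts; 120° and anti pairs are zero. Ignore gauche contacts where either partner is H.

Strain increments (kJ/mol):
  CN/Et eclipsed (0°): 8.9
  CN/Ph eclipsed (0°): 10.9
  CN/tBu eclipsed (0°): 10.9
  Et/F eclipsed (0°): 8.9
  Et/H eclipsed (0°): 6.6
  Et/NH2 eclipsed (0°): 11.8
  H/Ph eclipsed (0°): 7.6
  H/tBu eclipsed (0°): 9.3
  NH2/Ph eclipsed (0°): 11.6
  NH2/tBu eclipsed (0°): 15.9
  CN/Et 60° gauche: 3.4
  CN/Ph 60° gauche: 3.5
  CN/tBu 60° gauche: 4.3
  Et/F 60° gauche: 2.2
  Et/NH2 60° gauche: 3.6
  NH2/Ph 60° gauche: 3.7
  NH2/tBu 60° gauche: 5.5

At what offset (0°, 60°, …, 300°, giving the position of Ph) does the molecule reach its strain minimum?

Ph at 0° (eclipsed): CN(0°)/Ph(0°) eclipsed 10.9; NH2(120°)/tBu(120°) eclipsed 15.9; H(240°)/Et(240°) eclipsed 6.6 → 33.4 kJ/mol.
Ph at 60° (staggered): CN(0°)/Ph(60°) gauche 3.5; CN(0°)/Et(300°) gauche 3.4; NH2(120°)/Ph(60°) gauche 3.7; NH2(120°)/tBu(180°) gauche 5.5 → 16.1 kJ/mol.
Ph at 120° (eclipsed): CN(0°)/Et(0°) eclipsed 8.9; NH2(120°)/Ph(120°) eclipsed 11.6; H(240°)/tBu(240°) eclipsed 9.3 → 29.8 kJ/mol.
Ph at 180° (staggered): CN(0°)/tBu(300°) gauche 4.3; CN(0°)/Et(60°) gauche 3.4; NH2(120°)/Ph(180°) gauche 3.7; NH2(120°)/Et(60°) gauche 3.6 → 15.0 kJ/mol.
Ph at 240° (eclipsed): CN(0°)/tBu(0°) eclipsed 10.9; NH2(120°)/Et(120°) eclipsed 11.8; H(240°)/Ph(240°) eclipsed 7.6 → 30.3 kJ/mol.
Ph at 300° (staggered): CN(0°)/Ph(300°) gauche 3.5; CN(0°)/tBu(60°) gauche 4.3; NH2(120°)/tBu(60°) gauche 5.5; NH2(120°)/Et(180°) gauche 3.6 → 16.9 kJ/mol.
The minimum (15.0 kJ/mol) occurs with Ph at 180°.

180°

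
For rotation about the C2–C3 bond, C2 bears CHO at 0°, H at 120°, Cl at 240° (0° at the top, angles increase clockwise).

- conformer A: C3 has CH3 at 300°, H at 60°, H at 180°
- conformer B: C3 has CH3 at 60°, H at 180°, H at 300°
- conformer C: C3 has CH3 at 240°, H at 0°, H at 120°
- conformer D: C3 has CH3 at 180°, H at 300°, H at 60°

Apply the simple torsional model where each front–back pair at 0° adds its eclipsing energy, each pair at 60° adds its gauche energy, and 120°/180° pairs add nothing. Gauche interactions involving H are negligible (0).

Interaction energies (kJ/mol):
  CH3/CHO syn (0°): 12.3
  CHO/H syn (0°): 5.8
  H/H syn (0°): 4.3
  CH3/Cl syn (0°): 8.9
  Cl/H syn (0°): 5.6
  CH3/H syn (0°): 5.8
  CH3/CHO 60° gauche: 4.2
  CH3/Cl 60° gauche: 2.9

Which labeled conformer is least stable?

C

A (staggered): CHO(0°)/CH3(300°) gauche 4.2; Cl(240°)/CH3(300°) gauche 2.9 → 7.1 kJ/mol.
B (staggered): CHO(0°)/CH3(60°) gauche 4.2 → 4.2 kJ/mol.
C (eclipsed): CHO(0°)/H(0°) eclipsed 5.8; H(120°)/H(120°) eclipsed 4.3; Cl(240°)/CH3(240°) eclipsed 8.9 → 19.0 kJ/mol.
D (staggered): Cl(240°)/CH3(180°) gauche 2.9 → 2.9 kJ/mol.
C has the highest total (19.0 kJ/mol).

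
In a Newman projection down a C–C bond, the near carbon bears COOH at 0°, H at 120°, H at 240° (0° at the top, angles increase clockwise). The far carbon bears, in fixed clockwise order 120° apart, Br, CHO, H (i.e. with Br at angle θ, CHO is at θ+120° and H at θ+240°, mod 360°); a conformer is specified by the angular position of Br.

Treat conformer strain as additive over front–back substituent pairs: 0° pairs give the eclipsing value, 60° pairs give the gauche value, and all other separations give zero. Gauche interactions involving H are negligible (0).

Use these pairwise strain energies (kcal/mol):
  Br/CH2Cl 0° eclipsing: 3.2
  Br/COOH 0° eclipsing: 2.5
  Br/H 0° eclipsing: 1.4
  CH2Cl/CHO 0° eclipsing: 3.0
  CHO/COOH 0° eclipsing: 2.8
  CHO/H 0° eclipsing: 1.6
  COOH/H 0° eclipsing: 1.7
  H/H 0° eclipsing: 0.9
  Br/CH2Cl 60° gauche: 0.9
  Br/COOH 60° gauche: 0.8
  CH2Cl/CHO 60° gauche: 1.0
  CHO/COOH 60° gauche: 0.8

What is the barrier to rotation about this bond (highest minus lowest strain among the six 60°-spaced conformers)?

Br at 0° (eclipsed): COOH(0°)/Br(0°) eclipsed 2.5; H(120°)/CHO(120°) eclipsed 1.6; H(240°)/H(240°) eclipsed 0.9 → 5.0 kcal/mol.
Br at 60° (staggered): COOH(0°)/Br(60°) gauche 0.8 → 0.8 kcal/mol.
Br at 120° (eclipsed): COOH(0°)/H(0°) eclipsed 1.7; H(120°)/Br(120°) eclipsed 1.4; H(240°)/CHO(240°) eclipsed 1.6 → 4.7 kcal/mol.
Br at 180° (staggered): COOH(0°)/CHO(300°) gauche 0.8 → 0.8 kcal/mol.
Br at 240° (eclipsed): COOH(0°)/CHO(0°) eclipsed 2.8; H(120°)/H(120°) eclipsed 0.9; H(240°)/Br(240°) eclipsed 1.4 → 5.1 kcal/mol.
Br at 300° (staggered): COOH(0°)/Br(300°) gauche 0.8; COOH(0°)/CHO(60°) gauche 0.8 → 1.6 kcal/mol.
Max at 240° (5.1 kcal/mol), min at 60° (0.8 kcal/mol); barrier = 4.3 kcal/mol.

4.3 kcal/mol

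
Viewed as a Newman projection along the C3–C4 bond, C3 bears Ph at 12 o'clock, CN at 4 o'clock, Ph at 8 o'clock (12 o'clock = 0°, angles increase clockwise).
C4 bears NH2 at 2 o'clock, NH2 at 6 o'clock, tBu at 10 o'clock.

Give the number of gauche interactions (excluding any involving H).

6

Non-H gauche pairs: Ph(0°)/NH2(60°); Ph(0°)/tBu(300°); CN(120°)/NH2(60°); CN(120°)/NH2(180°); Ph(240°)/NH2(180°); Ph(240°)/tBu(300°) — 6 interactions.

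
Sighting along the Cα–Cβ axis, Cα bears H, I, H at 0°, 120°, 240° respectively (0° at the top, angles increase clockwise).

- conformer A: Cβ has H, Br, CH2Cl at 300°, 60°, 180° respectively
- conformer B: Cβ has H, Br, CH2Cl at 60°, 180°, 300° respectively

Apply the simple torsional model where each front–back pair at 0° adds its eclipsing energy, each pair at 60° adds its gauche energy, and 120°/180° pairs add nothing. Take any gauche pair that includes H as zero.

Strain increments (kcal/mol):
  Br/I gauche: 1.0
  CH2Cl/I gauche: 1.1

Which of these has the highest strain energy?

A

A is staggered. I at 120° is gauche with Br at 60° (1.0); I at 120° is gauche with CH2Cl at 180° (1.1). Total 2.1 kcal/mol.
B is staggered. I at 120° is gauche with Br at 180° (1.0). Total 1.0 kcal/mol.
A has the highest total (2.1 kcal/mol).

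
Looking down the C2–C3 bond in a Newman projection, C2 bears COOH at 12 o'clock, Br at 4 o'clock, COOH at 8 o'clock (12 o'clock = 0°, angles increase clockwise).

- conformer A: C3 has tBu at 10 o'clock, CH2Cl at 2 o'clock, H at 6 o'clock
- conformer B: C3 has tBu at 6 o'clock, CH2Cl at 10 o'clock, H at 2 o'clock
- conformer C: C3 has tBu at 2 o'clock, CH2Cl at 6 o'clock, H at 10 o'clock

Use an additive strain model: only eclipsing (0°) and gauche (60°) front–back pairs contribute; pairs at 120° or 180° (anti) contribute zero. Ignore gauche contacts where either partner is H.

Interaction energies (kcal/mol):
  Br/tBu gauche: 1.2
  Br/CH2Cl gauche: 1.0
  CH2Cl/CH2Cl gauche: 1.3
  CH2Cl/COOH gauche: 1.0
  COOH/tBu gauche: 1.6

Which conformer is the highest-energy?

A (staggered): COOH(0°)/tBu(300°) gauche 1.6; COOH(0°)/CH2Cl(60°) gauche 1.0; Br(120°)/CH2Cl(60°) gauche 1.0; COOH(240°)/tBu(300°) gauche 1.6 → 5.2 kcal/mol.
B (staggered): COOH(0°)/CH2Cl(300°) gauche 1.0; Br(120°)/tBu(180°) gauche 1.2; COOH(240°)/tBu(180°) gauche 1.6; COOH(240°)/CH2Cl(300°) gauche 1.0 → 4.8 kcal/mol.
C (staggered): COOH(0°)/tBu(60°) gauche 1.6; Br(120°)/tBu(60°) gauche 1.2; Br(120°)/CH2Cl(180°) gauche 1.0; COOH(240°)/CH2Cl(180°) gauche 1.0 → 4.8 kcal/mol.
A has the highest total (5.2 kcal/mol).

A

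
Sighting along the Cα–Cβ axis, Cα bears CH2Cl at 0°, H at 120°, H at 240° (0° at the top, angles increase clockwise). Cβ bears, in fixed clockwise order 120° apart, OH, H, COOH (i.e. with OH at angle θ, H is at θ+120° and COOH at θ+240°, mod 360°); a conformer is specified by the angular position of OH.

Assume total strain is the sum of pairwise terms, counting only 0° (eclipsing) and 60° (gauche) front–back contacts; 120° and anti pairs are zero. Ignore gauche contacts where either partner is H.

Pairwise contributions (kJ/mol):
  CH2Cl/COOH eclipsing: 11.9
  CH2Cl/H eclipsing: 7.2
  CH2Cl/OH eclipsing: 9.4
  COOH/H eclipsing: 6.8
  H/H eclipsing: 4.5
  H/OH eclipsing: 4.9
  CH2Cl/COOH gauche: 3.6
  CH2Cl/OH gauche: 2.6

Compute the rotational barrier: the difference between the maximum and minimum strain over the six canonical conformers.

OH at 0° is eclipsed. CH2Cl at 0° is eclipsed with OH at 0° (9.4); H at 120° is eclipsed with H at 120° (4.5); H at 240° is eclipsed with COOH at 240° (6.8). Total 20.7 kJ/mol.
OH at 60° is staggered. CH2Cl at 0° is gauche with OH at 60° (2.6); CH2Cl at 0° is gauche with COOH at 300° (3.6). Total 6.2 kJ/mol.
OH at 120° is eclipsed. CH2Cl at 0° is eclipsed with COOH at 0° (11.9); H at 120° is eclipsed with OH at 120° (4.9); H at 240° is eclipsed with H at 240° (4.5). Total 21.3 kJ/mol.
OH at 180° is staggered. CH2Cl at 0° is gauche with COOH at 60° (3.6). Total 3.6 kJ/mol.
OH at 240° is eclipsed. CH2Cl at 0° is eclipsed with H at 0° (7.2); H at 120° is eclipsed with COOH at 120° (6.8); H at 240° is eclipsed with OH at 240° (4.9). Total 18.9 kJ/mol.
OH at 300° is staggered. CH2Cl at 0° is gauche with OH at 300° (2.6). Total 2.6 kJ/mol.
Max at 120° (21.3 kJ/mol), min at 300° (2.6 kJ/mol); barrier = 18.7 kJ/mol.

18.7 kJ/mol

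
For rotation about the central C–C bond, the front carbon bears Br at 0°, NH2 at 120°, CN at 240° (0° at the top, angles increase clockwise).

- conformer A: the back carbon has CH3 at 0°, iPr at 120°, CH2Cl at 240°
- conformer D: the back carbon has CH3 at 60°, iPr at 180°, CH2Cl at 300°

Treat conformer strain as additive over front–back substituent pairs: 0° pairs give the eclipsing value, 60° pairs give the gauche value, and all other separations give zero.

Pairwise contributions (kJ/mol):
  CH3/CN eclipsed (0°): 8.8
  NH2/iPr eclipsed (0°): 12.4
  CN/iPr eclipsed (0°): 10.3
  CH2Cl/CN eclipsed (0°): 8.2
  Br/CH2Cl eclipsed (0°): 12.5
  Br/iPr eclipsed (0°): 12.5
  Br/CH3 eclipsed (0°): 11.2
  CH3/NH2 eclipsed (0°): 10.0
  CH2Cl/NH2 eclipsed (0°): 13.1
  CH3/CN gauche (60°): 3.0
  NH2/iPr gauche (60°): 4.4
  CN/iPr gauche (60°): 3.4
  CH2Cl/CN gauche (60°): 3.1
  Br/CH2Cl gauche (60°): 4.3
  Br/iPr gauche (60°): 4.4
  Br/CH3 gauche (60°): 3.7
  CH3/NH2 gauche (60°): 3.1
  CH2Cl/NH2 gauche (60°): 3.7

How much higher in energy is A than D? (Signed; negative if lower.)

+9.8 kJ/mol

A (eclipsed): Br(0°)/CH3(0°) eclipsed 11.2; NH2(120°)/iPr(120°) eclipsed 12.4; CN(240°)/CH2Cl(240°) eclipsed 8.2 → 31.8 kJ/mol.
D (staggered): Br(0°)/CH3(60°) gauche 3.7; Br(0°)/CH2Cl(300°) gauche 4.3; NH2(120°)/CH3(60°) gauche 3.1; NH2(120°)/iPr(180°) gauche 4.4; CN(240°)/iPr(180°) gauche 3.4; CN(240°)/CH2Cl(300°) gauche 3.1 → 22.0 kJ/mol.
E(A) − E(D) = 31.8 − 22.0 = +9.8 kJ/mol.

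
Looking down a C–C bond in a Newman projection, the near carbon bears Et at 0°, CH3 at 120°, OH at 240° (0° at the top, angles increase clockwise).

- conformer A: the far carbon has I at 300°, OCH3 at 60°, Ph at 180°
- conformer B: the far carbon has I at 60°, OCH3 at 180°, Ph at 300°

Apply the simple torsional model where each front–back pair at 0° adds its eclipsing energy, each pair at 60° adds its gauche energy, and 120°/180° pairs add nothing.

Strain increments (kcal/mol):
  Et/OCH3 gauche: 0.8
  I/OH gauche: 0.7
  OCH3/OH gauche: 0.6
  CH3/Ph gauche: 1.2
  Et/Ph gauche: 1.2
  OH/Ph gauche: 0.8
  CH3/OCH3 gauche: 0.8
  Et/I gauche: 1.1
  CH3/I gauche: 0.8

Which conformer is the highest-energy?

A (staggered): Et–I gauche, Et–OCH3 gauche, CH3–OCH3 gauche, CH3–Ph gauche, OH–I gauche, OH–Ph gauche; 1.1 + 0.8 + 0.8 + 1.2 + 0.7 + 0.8 = 5.4 kcal/mol.
B (staggered): Et–I gauche, Et–Ph gauche, CH3–I gauche, CH3–OCH3 gauche, OH–OCH3 gauche, OH–Ph gauche; 1.1 + 1.2 + 0.8 + 0.8 + 0.6 + 0.8 = 5.3 kcal/mol.
A has the highest total (5.4 kcal/mol).

A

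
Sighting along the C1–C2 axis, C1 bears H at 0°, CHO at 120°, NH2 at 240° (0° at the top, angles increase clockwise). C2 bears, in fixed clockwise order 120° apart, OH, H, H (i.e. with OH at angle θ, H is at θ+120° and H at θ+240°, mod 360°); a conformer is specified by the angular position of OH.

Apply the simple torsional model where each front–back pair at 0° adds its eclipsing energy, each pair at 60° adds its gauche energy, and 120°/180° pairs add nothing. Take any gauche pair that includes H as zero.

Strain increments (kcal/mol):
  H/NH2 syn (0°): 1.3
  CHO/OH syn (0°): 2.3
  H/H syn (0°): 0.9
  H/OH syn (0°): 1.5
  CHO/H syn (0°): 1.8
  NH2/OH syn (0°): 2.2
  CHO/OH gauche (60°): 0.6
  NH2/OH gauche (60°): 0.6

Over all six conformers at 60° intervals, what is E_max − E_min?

OH at 0° is eclipsed. H at 0° is eclipsed with OH at 0° (1.5); CHO at 120° is eclipsed with H at 120° (1.8); NH2 at 240° is eclipsed with H at 240° (1.3). Total 4.6 kcal/mol.
OH at 60° is staggered. CHO at 120° is gauche with OH at 60° (0.6). Total 0.6 kcal/mol.
OH at 120° is eclipsed. H at 0° is eclipsed with H at 0° (0.9); CHO at 120° is eclipsed with OH at 120° (2.3); NH2 at 240° is eclipsed with H at 240° (1.3). Total 4.5 kcal/mol.
OH at 180° is staggered. CHO at 120° is gauche with OH at 180° (0.6); NH2 at 240° is gauche with OH at 180° (0.6). Total 1.2 kcal/mol.
OH at 240° is eclipsed. H at 0° is eclipsed with H at 0° (0.9); CHO at 120° is eclipsed with H at 120° (1.8); NH2 at 240° is eclipsed with OH at 240° (2.2). Total 4.9 kcal/mol.
OH at 300° is staggered. NH2 at 240° is gauche with OH at 300° (0.6). Total 0.6 kcal/mol.
Max at 240° (4.9 kcal/mol), min at 60° (0.6 kcal/mol); barrier = 4.3 kcal/mol.

4.3 kcal/mol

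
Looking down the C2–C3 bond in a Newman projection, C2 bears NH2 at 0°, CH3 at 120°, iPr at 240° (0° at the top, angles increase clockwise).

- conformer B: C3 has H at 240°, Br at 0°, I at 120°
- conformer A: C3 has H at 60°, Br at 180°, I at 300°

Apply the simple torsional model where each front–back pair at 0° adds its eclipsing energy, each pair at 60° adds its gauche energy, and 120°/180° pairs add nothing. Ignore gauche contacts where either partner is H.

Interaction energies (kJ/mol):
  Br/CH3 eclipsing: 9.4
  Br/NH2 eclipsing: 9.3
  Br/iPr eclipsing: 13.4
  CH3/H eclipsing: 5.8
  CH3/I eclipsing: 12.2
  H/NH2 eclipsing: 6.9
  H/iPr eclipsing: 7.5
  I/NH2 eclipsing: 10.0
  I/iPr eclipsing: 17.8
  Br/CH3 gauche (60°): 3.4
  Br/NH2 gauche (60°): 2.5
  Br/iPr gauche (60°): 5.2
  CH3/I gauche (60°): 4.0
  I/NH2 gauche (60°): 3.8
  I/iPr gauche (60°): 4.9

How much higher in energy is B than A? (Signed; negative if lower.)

+11.7 kJ/mol

B (eclipsed): NH2(0°)/Br(0°) eclipsed 9.3; CH3(120°)/I(120°) eclipsed 12.2; iPr(240°)/H(240°) eclipsed 7.5 → 29.0 kJ/mol.
A (staggered): NH2(0°)/I(300°) gauche 3.8; CH3(120°)/Br(180°) gauche 3.4; iPr(240°)/Br(180°) gauche 5.2; iPr(240°)/I(300°) gauche 4.9 → 17.3 kJ/mol.
E(B) − E(A) = 29.0 − 17.3 = +11.7 kJ/mol.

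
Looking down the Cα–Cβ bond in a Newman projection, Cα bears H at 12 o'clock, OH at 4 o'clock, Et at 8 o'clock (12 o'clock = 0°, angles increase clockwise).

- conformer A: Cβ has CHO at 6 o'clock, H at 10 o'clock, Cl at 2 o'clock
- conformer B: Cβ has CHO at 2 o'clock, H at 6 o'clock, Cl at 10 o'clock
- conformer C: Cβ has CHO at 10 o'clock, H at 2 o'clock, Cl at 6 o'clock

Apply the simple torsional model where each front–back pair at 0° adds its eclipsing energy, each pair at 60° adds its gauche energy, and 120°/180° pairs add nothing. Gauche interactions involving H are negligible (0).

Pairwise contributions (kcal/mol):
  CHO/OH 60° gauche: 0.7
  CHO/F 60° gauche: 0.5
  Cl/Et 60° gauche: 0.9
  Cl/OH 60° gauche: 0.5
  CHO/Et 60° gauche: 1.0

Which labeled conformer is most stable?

B

A (staggered): OH–CHO gauche, OH–Cl gauche, Et–CHO gauche; 0.7 + 0.5 + 1.0 = 2.2 kcal/mol.
B (staggered): OH–CHO gauche, Et–Cl gauche; 0.7 + 0.9 = 1.6 kcal/mol.
C (staggered): OH–Cl gauche, Et–CHO gauche, Et–Cl gauche; 0.5 + 1.0 + 0.9 = 2.4 kcal/mol.
B has the lowest total (1.6 kcal/mol).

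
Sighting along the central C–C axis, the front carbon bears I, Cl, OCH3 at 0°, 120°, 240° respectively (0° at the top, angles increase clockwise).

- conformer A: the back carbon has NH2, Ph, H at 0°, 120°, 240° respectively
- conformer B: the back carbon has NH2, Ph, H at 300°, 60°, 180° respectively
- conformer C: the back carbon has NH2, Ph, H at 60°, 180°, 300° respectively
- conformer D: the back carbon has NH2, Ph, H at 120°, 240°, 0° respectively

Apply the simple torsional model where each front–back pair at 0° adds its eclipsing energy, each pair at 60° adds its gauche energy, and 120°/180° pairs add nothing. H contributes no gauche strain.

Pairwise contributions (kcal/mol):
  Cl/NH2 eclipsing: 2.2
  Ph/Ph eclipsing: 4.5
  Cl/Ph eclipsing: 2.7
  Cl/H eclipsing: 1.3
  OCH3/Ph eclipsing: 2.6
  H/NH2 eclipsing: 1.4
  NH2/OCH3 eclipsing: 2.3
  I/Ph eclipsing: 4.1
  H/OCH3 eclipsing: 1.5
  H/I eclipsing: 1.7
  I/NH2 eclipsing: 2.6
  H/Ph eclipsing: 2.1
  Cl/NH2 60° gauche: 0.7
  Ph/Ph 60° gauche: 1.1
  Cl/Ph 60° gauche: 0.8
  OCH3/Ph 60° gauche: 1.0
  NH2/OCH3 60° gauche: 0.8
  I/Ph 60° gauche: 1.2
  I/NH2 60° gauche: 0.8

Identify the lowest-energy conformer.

A (eclipsed): I(0°)/NH2(0°) eclipsed 2.6; Cl(120°)/Ph(120°) eclipsed 2.7; OCH3(240°)/H(240°) eclipsed 1.5 → 6.8 kcal/mol.
B (staggered): I(0°)/NH2(300°) gauche 0.8; I(0°)/Ph(60°) gauche 1.2; Cl(120°)/Ph(60°) gauche 0.8; OCH3(240°)/NH2(300°) gauche 0.8 → 3.6 kcal/mol.
C (staggered): I(0°)/NH2(60°) gauche 0.8; Cl(120°)/NH2(60°) gauche 0.7; Cl(120°)/Ph(180°) gauche 0.8; OCH3(240°)/Ph(180°) gauche 1.0 → 3.3 kcal/mol.
D (eclipsed): I(0°)/H(0°) eclipsed 1.7; Cl(120°)/NH2(120°) eclipsed 2.2; OCH3(240°)/Ph(240°) eclipsed 2.6 → 6.5 kcal/mol.
C has the lowest total (3.3 kcal/mol).

C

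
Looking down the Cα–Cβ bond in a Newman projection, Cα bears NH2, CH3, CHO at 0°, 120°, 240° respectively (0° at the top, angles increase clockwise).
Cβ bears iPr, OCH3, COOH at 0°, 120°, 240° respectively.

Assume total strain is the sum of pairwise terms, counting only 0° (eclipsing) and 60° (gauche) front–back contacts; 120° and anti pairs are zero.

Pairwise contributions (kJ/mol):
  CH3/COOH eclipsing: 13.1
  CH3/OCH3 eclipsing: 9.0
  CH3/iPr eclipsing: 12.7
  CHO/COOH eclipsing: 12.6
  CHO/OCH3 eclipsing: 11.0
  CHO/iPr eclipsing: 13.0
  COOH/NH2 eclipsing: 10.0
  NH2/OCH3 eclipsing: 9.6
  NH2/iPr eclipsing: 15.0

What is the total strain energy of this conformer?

36.6 kJ/mol

This conformer (eclipsed): NH2(0°)/iPr(0°) eclipsed 15.0; CH3(120°)/OCH3(120°) eclipsed 9.0; CHO(240°)/COOH(240°) eclipsed 12.6 → 36.6 kJ/mol.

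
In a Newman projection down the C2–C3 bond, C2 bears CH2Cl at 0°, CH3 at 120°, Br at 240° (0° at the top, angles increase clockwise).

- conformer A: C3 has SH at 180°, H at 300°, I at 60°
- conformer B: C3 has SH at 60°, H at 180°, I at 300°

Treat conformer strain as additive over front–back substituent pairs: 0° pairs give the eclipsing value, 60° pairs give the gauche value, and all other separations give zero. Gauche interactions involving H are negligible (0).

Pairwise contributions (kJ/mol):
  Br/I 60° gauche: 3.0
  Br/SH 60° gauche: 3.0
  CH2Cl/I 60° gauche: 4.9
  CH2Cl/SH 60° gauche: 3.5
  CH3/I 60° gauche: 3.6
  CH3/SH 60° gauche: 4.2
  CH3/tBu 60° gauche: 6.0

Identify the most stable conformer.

A (staggered): CH2Cl(0°)/I(60°) gauche 4.9; CH3(120°)/SH(180°) gauche 4.2; CH3(120°)/I(60°) gauche 3.6; Br(240°)/SH(180°) gauche 3.0 → 15.7 kJ/mol.
B (staggered): CH2Cl(0°)/SH(60°) gauche 3.5; CH2Cl(0°)/I(300°) gauche 4.9; CH3(120°)/SH(60°) gauche 4.2; Br(240°)/I(300°) gauche 3.0 → 15.6 kJ/mol.
B has the lowest total (15.6 kJ/mol).

B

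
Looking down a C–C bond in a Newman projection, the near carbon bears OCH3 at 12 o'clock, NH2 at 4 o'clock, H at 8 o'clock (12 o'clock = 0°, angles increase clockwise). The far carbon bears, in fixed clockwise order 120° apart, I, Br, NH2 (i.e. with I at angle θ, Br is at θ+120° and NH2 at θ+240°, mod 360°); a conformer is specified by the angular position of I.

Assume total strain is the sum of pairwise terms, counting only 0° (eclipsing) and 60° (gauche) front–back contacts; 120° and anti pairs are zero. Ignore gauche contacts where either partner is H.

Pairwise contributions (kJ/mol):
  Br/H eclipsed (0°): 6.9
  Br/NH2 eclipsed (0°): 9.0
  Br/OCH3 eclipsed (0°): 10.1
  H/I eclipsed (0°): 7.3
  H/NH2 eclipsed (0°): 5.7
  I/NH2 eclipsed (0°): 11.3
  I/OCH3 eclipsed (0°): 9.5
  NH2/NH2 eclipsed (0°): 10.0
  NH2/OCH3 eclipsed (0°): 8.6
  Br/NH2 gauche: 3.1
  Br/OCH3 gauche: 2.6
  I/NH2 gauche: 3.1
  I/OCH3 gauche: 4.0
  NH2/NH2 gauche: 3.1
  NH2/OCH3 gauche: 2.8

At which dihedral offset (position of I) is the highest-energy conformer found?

240°

I at 0° (eclipsed): OCH3(0°)/I(0°) eclipsed 9.5; NH2(120°)/Br(120°) eclipsed 9.0; H(240°)/NH2(240°) eclipsed 5.7 → 24.2 kJ/mol.
I at 60° (staggered): OCH3(0°)/I(60°) gauche 4.0; OCH3(0°)/NH2(300°) gauche 2.8; NH2(120°)/I(60°) gauche 3.1; NH2(120°)/Br(180°) gauche 3.1 → 13.0 kJ/mol.
I at 120° (eclipsed): OCH3(0°)/NH2(0°) eclipsed 8.6; NH2(120°)/I(120°) eclipsed 11.3; H(240°)/Br(240°) eclipsed 6.9 → 26.8 kJ/mol.
I at 180° (staggered): OCH3(0°)/Br(300°) gauche 2.6; OCH3(0°)/NH2(60°) gauche 2.8; NH2(120°)/I(180°) gauche 3.1; NH2(120°)/NH2(60°) gauche 3.1 → 11.6 kJ/mol.
I at 240° (eclipsed): OCH3(0°)/Br(0°) eclipsed 10.1; NH2(120°)/NH2(120°) eclipsed 10.0; H(240°)/I(240°) eclipsed 7.3 → 27.4 kJ/mol.
I at 300° (staggered): OCH3(0°)/I(300°) gauche 4.0; OCH3(0°)/Br(60°) gauche 2.6; NH2(120°)/Br(60°) gauche 3.1; NH2(120°)/NH2(180°) gauche 3.1 → 12.8 kJ/mol.
The maximum (27.4 kJ/mol) occurs with I at 240°.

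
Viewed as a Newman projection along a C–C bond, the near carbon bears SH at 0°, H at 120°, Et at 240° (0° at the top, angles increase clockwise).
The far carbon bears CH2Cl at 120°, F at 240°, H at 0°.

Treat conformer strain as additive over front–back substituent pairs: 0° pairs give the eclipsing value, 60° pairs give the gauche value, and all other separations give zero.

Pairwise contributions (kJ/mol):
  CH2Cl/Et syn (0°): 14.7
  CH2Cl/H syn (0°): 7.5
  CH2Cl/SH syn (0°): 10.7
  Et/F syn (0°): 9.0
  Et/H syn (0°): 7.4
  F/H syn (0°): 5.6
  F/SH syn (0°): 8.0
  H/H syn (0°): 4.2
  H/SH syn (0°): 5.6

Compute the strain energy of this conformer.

This conformer (eclipsed): SH–H eclipsed, H–CH2Cl eclipsed, Et–F eclipsed; 5.6 + 7.5 + 9.0 = 22.1 kJ/mol.

22.1 kJ/mol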